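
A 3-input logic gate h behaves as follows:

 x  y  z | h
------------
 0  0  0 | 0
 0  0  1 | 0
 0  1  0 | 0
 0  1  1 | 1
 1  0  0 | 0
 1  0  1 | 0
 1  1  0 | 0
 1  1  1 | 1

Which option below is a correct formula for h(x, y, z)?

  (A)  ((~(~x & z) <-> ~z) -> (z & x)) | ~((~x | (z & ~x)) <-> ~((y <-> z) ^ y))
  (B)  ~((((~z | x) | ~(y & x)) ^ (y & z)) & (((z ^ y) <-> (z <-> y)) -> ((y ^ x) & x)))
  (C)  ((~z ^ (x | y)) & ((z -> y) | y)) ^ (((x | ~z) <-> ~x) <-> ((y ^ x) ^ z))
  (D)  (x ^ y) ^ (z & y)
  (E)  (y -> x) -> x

(A): at (0,0,0) it gives 1, but h = 0 — eliminated.
(C): at (0,0,0) it gives 1, but h = 0 — eliminated.
(D): at (0,1,0) it gives 1, but h = 0 — eliminated.
(E): at (0,1,0) it gives 1, but h = 0 — eliminated.
(B) is the remaining candidate, and it agrees with h on all 8 inputs.

B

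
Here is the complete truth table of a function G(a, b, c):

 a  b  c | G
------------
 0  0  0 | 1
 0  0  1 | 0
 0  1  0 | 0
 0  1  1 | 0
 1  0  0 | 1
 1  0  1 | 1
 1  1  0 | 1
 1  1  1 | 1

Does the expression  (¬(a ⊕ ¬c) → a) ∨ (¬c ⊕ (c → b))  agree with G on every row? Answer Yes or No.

Test each input against both G and the formula:
  a=0, b=0, c=0: formula gives 1, G = 1 ✓
  a=0, b=0, c=1: formula gives 0, G = 0 ✓
  a=0, b=1, c=0: formula gives 1, but G = 0 ✗
Row (0,1,0) is a counterexample, so the formula is not equivalent to G.

No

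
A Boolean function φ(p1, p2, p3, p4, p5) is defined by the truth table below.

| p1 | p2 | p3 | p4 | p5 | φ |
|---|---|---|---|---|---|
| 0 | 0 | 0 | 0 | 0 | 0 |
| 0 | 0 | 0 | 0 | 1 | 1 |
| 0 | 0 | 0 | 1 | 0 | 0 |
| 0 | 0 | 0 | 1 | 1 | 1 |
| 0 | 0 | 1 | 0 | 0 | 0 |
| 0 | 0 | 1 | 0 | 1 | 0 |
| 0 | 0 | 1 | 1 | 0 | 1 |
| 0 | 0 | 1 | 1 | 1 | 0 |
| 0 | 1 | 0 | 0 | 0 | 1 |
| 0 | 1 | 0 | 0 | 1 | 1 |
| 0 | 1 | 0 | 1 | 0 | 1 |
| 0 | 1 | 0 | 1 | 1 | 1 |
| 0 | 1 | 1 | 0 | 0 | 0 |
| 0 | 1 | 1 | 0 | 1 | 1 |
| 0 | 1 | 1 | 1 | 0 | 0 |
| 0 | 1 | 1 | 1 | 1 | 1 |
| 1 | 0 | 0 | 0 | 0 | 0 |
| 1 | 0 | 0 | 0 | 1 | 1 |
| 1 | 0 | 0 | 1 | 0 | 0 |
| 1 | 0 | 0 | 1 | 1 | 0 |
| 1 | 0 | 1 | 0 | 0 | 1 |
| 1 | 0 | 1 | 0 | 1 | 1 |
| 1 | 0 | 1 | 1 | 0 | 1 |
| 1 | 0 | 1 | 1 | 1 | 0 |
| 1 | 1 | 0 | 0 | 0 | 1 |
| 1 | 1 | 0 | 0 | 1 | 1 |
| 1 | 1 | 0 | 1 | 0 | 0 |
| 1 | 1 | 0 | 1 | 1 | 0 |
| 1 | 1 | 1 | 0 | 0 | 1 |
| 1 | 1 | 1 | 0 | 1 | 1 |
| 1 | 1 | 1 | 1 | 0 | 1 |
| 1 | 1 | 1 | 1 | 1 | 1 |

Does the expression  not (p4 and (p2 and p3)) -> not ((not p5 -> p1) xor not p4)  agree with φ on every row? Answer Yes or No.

Evaluate not (p4 and (p2 and p3)) -> not ((not p5 -> p1) xor not p4) on each row and compare to φ:
  p1=0, p2=0, p3=0, p4=0, p5=0: formula gives 0, φ = 0 ✓
  p1=0, p2=0, p3=0, p4=0, p5=1: formula gives 1, φ = 1 ✓
  p1=0, p2=0, p3=0, p4=1, p5=0: formula gives 1, but φ = 0 ✗
A single disagreement suffices: at (0,0,0,1,0) they differ, so the formula does not compute φ.

No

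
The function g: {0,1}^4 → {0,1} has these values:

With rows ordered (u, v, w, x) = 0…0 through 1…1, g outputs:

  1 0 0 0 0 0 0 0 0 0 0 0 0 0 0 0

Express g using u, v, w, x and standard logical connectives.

The output is 1 only when every input is 0 — NOR of all inputs.

g(u, v, w, x) = NOT (((u OR v) OR w) OR x)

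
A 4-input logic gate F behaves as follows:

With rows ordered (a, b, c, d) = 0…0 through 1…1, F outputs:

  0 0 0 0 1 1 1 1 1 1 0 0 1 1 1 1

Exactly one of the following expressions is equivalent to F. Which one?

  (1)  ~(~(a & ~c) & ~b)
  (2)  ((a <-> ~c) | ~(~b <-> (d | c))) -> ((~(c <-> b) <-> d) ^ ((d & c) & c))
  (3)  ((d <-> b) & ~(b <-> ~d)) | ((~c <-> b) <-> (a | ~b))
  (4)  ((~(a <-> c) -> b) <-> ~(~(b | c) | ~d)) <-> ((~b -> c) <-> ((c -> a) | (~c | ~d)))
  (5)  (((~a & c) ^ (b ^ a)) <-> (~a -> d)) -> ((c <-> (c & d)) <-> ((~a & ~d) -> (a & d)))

(2): at (0,0,0,0) it gives 1, but F = 0 — eliminated.
(3): at (0,0,0,0) it gives 1, but F = 0 — eliminated.
(4): at (0,0,0,0) it gives 1, but F = 0 — eliminated.
(5): at (0,0,0,1) it gives 1, but F = 0 — eliminated.
That leaves (1). Evaluating it on every row reproduces the table of F exactly.

1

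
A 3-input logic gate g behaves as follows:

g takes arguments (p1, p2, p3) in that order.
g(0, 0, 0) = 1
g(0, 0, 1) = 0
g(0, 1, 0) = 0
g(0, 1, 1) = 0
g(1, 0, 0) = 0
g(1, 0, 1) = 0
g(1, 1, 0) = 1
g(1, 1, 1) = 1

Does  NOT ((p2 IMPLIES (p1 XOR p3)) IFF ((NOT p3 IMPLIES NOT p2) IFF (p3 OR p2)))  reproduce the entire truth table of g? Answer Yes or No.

No

Test each input against both g and the formula:
  p1=0, p2=0, p3=0: formula gives 1, g = 1 ✓
  p1=0, p2=0, p3=1: formula gives 0, g = 0 ✓
  p1=0, p2=1, p3=0: formula gives 0, g = 0 ✓
  p1=0, p2=1, p3=1: formula gives 0, g = 0 ✓
  p1=1, p2=0, p3=0: formula gives 1, but g = 0 ✗
A single disagreement suffices: at (1,0,0) they differ, so the formula does not compute g.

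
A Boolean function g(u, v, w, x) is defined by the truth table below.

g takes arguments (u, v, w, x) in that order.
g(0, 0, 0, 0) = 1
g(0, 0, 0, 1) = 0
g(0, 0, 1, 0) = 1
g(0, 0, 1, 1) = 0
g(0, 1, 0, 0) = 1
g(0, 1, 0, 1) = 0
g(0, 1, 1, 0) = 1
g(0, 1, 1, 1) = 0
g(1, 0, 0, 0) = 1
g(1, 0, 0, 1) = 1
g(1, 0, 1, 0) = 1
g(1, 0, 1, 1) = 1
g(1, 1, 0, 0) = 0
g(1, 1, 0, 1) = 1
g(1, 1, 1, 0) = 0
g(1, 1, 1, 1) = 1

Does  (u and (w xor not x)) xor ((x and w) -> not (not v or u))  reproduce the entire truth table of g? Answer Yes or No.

No

Check the formula against g row by row:
  u=0, v=0, w=0, x=0: formula gives 1, g = 1 ✓
  u=0, v=0, w=0, x=1: formula gives 1, but g = 0 ✗
Row (0,0,0,1) is a counterexample, so the formula is not equivalent to g.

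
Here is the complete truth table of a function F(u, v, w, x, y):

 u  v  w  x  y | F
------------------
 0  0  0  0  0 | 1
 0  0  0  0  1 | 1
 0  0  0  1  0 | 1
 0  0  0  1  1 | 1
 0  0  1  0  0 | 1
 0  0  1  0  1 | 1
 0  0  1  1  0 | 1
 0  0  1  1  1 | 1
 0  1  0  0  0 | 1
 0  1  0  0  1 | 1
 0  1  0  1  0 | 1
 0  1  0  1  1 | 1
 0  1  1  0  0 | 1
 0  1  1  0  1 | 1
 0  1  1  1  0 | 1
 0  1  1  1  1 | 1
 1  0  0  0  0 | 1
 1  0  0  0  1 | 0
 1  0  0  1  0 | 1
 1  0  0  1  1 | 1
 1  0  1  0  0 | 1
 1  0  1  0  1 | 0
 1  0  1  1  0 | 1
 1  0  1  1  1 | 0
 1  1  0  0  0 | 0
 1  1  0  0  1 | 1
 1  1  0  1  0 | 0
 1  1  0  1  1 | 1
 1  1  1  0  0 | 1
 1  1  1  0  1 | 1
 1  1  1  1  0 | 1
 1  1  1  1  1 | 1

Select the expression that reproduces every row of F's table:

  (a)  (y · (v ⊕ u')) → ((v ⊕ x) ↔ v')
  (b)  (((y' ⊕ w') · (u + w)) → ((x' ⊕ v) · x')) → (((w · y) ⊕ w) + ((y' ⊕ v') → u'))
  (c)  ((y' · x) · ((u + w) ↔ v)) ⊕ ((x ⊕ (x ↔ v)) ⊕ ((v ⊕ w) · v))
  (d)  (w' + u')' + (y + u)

(a) disagrees with F on (0,0,0,0,1) (formula → 0, table → 1); rule it out.
(c) disagrees with F on (0,0,0,1,0) (formula → 0, table → 1); rule it out.
(d) disagrees with F on (0,0,0,0,0) (formula → 0, table → 1); rule it out.
Only (b) survives; checking it on all 32 rows confirms it matches F.

b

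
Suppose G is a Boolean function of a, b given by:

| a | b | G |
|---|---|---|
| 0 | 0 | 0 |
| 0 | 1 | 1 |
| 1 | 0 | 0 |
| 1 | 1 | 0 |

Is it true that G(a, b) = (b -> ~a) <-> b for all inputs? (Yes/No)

Evaluate (b -> ~a) <-> b on each row and compare to G:
  a=0, b=0: formula gives 0, G = 0 ✓
  a=0, b=1: formula gives 1, G = 1 ✓
  a=1, b=0: formula gives 0, G = 0 ✓
  a=1, b=1: formula gives 0, G = 0 ✓
No disagreement on any input; they are logically equivalent.

Yes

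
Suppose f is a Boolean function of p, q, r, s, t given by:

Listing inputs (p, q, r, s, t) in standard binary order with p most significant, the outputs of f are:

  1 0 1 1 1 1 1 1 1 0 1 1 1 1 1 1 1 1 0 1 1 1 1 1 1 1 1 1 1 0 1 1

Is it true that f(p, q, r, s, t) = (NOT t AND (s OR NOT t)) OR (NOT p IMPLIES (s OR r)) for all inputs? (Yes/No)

Test each input against both f and the formula:
  p=0, q=0, r=0, s=0, t=0: formula gives 1, f = 1 ✓
  p=0, q=0, r=0, s=0, t=1: formula gives 0, f = 0 ✓
  p=0, q=0, r=0, s=1, t=0: formula gives 1, f = 1 ✓
  p=0, q=0, r=0, s=1, t=1: formula gives 1, f = 1 ✓
  …
  p=1, q=0, r=0, s=1, t=0: formula gives 1, but f = 0 ✗
Row (1,0,0,1,0) is a counterexample, so the formula is not equivalent to f.

No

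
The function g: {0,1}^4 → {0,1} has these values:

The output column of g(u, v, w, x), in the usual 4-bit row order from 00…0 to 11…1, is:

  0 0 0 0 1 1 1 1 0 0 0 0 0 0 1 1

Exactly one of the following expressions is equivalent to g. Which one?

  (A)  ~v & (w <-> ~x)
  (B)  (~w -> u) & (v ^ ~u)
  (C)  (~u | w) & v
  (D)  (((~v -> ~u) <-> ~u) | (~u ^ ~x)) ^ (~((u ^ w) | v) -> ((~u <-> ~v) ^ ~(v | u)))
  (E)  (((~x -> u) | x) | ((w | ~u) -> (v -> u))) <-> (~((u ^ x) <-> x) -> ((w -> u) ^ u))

C

(A) disagrees with g on (0,0,0,1) (formula → 1, table → 0); rule it out.
(B) disagrees with g on (0,0,1,0) (formula → 1, table → 0); rule it out.
(D) disagrees with g on (0,0,0,0) (formula → 1, table → 0); rule it out.
(E) disagrees with g on (0,0,0,0) (formula → 1, table → 0); rule it out.
That leaves (C). Evaluating it on every row reproduces the table of g exactly.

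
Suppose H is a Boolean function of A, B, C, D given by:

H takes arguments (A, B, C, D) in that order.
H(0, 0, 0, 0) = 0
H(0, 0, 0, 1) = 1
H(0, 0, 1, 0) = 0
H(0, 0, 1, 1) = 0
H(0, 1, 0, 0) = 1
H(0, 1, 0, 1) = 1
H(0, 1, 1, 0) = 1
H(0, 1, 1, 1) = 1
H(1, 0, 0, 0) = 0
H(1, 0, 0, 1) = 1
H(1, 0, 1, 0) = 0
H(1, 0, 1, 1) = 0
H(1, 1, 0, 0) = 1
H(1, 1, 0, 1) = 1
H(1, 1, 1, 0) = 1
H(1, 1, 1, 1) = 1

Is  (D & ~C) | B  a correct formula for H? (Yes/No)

Evaluate (D & ~C) | B on each row and compare to H:
  A=0, B=0, C=0, D=0: formula gives 0, H = 0 ✓
  A=0, B=0, C=0, D=1: formula gives 1, H = 1 ✓
  A=0, B=0, C=1, D=0: formula gives 0, H = 0 ✓
  A=0, B=0, C=1, D=1: formula gives 0, H = 0 ✓
  … (the remaining 12 rows also agree.)
All 16 rows match — the expression computes H exactly.

Yes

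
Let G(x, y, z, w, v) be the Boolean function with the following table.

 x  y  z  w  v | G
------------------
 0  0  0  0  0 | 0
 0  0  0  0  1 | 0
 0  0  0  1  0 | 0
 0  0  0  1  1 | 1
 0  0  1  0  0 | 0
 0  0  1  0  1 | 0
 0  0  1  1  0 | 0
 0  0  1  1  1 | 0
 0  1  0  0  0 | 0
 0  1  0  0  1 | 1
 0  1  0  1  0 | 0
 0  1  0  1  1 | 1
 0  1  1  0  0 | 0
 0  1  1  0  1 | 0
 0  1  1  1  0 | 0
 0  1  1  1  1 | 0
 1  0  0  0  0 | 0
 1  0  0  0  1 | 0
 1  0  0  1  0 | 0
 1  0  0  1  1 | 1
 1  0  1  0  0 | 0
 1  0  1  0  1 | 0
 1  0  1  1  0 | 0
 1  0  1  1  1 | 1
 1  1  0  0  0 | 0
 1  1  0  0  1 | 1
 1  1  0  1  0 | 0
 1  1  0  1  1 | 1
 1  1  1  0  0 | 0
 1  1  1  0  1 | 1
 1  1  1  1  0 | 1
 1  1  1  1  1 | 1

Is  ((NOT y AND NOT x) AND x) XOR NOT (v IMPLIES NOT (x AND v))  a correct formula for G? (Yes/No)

No

Test each input against both G and the formula:
  x=0, y=0, z=0, w=0, v=0: formula gives 0, G = 0 ✓
  x=0, y=0, z=0, w=0, v=1: formula gives 0, G = 0 ✓
  x=0, y=0, z=0, w=1, v=0: formula gives 0, G = 0 ✓
  x=0, y=0, z=0, w=1, v=1: formula gives 0, but G = 1 ✗
Row (0,0,0,1,1) is a counterexample, so the formula is not equivalent to G.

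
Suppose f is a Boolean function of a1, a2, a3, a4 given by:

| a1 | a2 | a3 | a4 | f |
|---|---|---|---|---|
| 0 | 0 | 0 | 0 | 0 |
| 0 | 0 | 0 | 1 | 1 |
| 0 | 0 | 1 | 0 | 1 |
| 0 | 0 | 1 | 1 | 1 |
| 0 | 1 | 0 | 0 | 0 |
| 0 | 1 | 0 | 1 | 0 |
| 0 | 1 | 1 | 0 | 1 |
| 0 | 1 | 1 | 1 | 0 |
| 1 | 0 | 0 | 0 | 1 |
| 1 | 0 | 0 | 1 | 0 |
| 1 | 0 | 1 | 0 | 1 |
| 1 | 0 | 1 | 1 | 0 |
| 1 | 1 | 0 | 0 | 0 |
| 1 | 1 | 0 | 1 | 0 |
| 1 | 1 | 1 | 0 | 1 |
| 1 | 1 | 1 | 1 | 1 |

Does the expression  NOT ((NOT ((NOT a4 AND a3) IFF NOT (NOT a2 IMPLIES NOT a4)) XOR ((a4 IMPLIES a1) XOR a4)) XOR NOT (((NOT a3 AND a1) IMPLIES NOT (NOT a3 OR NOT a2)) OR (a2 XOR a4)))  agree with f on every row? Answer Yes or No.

Test each input against both f and the formula:
  a1=0, a2=0, a3=0, a4=0: formula gives 0, f = 0 ✓
  a1=0, a2=0, a3=0, a4=1: formula gives 1, f = 1 ✓
  a1=0, a2=0, a3=1, a4=0: formula gives 1, f = 1 ✓
  a1=0, a2=0, a3=1, a4=1: formula gives 1, f = 1 ✓
  …and likewise for the remaining 12 rows.
Every row agrees, so the formula is equivalent.

Yes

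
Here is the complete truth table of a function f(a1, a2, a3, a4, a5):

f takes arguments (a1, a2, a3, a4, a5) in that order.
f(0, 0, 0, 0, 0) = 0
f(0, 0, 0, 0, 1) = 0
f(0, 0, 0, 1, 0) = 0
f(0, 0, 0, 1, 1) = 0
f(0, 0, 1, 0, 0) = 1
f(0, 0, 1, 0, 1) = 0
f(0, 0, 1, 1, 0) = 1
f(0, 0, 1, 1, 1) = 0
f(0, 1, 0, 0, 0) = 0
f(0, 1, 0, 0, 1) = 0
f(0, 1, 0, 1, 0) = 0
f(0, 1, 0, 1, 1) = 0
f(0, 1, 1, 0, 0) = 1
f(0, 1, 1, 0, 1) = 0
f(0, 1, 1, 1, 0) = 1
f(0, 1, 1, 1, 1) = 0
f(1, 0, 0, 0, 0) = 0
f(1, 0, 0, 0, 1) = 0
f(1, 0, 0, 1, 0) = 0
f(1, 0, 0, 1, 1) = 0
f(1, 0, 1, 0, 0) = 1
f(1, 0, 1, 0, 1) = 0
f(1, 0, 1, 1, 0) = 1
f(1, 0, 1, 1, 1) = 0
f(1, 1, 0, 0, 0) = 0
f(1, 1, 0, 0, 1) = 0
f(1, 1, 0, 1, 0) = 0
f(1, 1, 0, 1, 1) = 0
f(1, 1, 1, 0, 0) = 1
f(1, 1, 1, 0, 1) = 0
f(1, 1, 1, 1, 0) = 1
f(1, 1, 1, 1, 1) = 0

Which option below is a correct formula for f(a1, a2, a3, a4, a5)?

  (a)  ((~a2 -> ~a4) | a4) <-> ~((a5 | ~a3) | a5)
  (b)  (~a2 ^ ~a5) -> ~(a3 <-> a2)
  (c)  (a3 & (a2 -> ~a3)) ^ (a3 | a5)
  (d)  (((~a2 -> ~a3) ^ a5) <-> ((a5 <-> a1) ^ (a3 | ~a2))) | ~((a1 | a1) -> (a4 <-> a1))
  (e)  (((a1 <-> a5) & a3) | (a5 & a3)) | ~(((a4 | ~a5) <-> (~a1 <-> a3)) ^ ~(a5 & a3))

(b) fails at (0,0,0,0,0): the formula yields 1, f is 0.
(c) fails at (0,0,0,0,1): the formula yields 1, f is 0.
(d) fails at (0,0,1,0,1): the formula yields 1, f is 0.
(e) fails at (0,0,0,0,1): the formula yields 1, f is 0.
Only (a) survives; checking it on all 32 rows confirms it matches f.

a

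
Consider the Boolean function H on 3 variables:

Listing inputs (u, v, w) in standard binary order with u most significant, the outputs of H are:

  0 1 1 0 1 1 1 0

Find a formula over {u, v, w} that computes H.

H(u, v, w) = NOT ((((NOT u AND NOT v) AND NOT w) OR ((NOT u AND v) AND w)) OR ((u AND v) AND w))

There are just 3 zero rows: (0,0,0), (0,1,1), (1,1,1). Their minterms are ¬u·¬v·¬w, ¬u·v·w, u·v·w; the OR of those covers precisely the 0-outputs, and negating it yields H.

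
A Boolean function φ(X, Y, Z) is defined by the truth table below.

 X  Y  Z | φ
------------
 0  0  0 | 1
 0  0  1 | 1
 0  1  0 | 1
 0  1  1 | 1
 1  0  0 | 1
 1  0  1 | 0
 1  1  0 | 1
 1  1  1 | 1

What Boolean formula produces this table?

φ(X, Y, Z) = ((X · Y') · Z)'

Only row (1,0,1) gives 0. So φ is 1 everywhere except there — the complement of the minterm X·¬Y·Z.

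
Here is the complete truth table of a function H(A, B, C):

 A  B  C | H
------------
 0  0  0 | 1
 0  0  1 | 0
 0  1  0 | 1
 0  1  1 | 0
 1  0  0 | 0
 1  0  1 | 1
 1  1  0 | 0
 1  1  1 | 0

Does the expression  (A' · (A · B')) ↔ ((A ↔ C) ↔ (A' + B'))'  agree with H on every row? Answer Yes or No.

No

Check the formula against H row by row:
  A=0, B=0, C=0: formula gives 1, H = 1 ✓
  A=0, B=0, C=1: formula gives 0, H = 0 ✓
  A=0, B=1, C=0: formula gives 1, H = 1 ✓
  A=0, B=1, C=1: formula gives 0, H = 0 ✓
  A=1, B=0, C=0: formula gives 0, H = 0 ✓
  …
  A=1, B=1, C=0: formula gives 1, but H = 0 ✗
Since they disagree at (1,1,0), the expression is not a correct formula for H.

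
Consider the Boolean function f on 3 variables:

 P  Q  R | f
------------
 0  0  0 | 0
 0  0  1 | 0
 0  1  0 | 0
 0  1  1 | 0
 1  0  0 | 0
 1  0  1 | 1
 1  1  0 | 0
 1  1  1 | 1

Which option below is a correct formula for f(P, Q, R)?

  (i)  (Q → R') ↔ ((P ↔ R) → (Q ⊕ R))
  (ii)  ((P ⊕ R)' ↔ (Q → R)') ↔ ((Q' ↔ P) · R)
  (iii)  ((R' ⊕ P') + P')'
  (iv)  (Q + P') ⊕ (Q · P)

iii

(i) fails at (0,0,1): the formula yields 1, f is 0.
(ii) fails at (0,0,0): the formula yields 1, f is 0.
(iv) fails at (0,0,0): the formula yields 1, f is 0.
That leaves (iii). Evaluating it on every row reproduces the table of f exactly.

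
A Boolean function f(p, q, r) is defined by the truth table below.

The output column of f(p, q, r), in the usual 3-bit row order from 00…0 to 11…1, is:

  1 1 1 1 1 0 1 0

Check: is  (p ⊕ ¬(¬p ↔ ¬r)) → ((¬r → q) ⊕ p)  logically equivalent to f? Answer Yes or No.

Yes

Test each input against both f and the formula:
  p=0, q=0, r=0: formula gives 1, f = 1 ✓
  p=0, q=0, r=1: formula gives 1, f = 1 ✓
  p=0, q=1, r=0: formula gives 1, f = 1 ✓
  p=0, q=1, r=1: formula gives 1, f = 1 ✓
  p=1, q=0, r=0: formula gives 1, f = 1 ✓
  … (the remaining 3 rows also agree.)
Every row agrees, so the formula is equivalent.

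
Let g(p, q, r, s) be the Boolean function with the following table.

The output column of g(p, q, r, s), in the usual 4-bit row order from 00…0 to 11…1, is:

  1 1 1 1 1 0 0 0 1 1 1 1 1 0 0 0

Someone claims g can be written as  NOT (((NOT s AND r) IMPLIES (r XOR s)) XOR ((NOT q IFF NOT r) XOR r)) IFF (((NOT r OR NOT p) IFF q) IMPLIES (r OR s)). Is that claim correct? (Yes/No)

Yes

Check the formula against g row by row:
  p=0, q=0, r=0, s=0: formula gives 1, g = 1 ✓
  p=0, q=0, r=0, s=1: formula gives 1, g = 1 ✓
  p=0, q=0, r=1, s=0: formula gives 1, g = 1 ✓
  p=0, q=0, r=1, s=1: formula gives 1, g = 1 ✓
  …and likewise for the remaining 12 rows.
Every row agrees, so the formula is equivalent.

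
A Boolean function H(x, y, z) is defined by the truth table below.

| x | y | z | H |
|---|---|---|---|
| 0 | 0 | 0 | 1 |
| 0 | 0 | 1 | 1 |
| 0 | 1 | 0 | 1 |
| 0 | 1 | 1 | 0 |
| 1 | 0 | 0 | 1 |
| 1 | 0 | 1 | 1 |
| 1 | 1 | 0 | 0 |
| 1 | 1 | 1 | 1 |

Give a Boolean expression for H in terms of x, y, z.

H is 0 on only 2 rows — (0,1,1), (1,1,0). Writing each as a minterm (¬x·y·z, x·y·¬z) and OR-ing them characterizes exactly where H=0, so H is the negation of that disjunction.

H(x, y, z) = ~(((~x & y) & z) | ((x & y) & ~z))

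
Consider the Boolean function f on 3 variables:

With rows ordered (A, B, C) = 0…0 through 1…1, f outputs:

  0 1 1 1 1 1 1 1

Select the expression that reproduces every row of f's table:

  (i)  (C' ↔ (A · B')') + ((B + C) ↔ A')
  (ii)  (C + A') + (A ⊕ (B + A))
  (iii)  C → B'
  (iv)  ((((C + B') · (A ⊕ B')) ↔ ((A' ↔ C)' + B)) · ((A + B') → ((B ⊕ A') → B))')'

iv

(i) disagrees with f on (0,0,0) (formula → 1, table → 0); rule it out.
(ii) disagrees with f on (0,0,0) (formula → 1, table → 0); rule it out.
(iii) disagrees with f on (0,0,0) (formula → 1, table → 0); rule it out.
That leaves (iv). Evaluating it on every row reproduces the table of f exactly.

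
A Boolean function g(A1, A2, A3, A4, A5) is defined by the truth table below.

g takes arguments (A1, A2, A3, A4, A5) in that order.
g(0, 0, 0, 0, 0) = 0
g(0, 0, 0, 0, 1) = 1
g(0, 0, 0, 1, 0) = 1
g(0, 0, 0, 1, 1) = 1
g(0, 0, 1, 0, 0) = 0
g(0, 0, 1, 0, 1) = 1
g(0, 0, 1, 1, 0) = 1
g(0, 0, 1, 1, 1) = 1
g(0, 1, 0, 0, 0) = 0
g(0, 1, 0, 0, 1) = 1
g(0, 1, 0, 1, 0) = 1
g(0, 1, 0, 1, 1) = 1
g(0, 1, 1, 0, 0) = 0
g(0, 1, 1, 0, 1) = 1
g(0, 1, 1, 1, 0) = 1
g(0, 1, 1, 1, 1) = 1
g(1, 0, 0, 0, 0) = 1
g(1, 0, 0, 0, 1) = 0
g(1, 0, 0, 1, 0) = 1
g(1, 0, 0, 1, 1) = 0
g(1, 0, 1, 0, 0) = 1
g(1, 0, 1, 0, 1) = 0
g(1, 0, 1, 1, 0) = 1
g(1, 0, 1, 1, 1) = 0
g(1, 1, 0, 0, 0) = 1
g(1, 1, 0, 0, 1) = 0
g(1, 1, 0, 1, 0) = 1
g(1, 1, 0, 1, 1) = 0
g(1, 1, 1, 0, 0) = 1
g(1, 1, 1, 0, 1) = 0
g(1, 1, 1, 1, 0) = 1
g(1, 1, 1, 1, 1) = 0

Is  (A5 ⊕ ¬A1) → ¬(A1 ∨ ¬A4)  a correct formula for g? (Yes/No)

Yes

Evaluate (A5 ⊕ ¬A1) → ¬(A1 ∨ ¬A4) on each row and compare to g:
  A1=0, A2=0, A3=0, A4=0, A5=0: formula gives 0, g = 0 ✓
  A1=0, A2=0, A3=0, A4=0, A5=1: formula gives 1, g = 1 ✓
  A1=0, A2=0, A3=0, A4=1, A5=0: formula gives 1, g = 1 ✓
  A1=0, A2=0, A3=0, A4=1, A5=1: formula gives 1, g = 1 ✓
  … (the remaining 28 rows also agree.)
Every row agrees, so the formula is equivalent.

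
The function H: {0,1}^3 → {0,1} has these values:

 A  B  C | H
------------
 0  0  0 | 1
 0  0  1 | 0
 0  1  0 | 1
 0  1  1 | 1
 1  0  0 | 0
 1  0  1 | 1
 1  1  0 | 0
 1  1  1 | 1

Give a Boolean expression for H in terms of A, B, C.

The 0-rows are (0,0,1), (1,0,0), (1,1,0). Take each as a conjunction (¬A·¬B·C, A·¬B·¬C, A·B·¬C), form their disjunction, and complement — that gives a formula that is 1 everywhere H is.

H(A, B, C) = ¬((((¬A ∧ ¬B) ∧ C) ∨ ((A ∧ ¬B) ∧ ¬C)) ∨ ((A ∧ B) ∧ ¬C))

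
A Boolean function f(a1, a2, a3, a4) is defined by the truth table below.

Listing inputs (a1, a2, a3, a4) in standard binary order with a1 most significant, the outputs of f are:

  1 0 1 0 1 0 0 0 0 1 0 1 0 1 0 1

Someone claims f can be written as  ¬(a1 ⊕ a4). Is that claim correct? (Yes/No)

Check the formula against f row by row:
  a1=0, a2=0, a3=0, a4=0: formula gives 1, f = 1 ✓
  a1=0, a2=0, a3=0, a4=1: formula gives 0, f = 0 ✓
  a1=0, a2=0, a3=1, a4=0: formula gives 1, f = 1 ✓
  a1=0, a2=0, a3=1, a4=1: formula gives 0, f = 0 ✓
  …
  a1=0, a2=1, a3=1, a4=0: formula gives 1, but f = 0 ✗
Since they disagree at (0,1,1,0), the expression is not a correct formula for f.

No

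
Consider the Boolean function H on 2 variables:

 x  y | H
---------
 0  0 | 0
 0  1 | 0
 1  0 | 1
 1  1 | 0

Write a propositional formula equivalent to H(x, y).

1 only at (1,0): x AND NOT y.

H(x, y) = x · y'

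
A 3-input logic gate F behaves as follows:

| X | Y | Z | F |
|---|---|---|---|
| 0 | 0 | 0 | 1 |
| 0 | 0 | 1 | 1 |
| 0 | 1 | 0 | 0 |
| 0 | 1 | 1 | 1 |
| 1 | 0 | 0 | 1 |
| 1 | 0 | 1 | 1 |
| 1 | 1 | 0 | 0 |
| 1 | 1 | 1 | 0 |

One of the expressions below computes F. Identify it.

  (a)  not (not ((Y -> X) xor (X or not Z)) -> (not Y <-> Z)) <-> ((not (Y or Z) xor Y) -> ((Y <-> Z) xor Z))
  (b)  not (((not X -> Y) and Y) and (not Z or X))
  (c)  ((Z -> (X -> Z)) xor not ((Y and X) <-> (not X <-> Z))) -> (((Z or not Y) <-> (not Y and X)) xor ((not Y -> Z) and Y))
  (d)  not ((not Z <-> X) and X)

(a): at (0,0,1) it gives 0, but F = 1 — eliminated.
(c): at (0,0,0) it gives 0, but F = 1 — eliminated.
(d): at (0,1,0) it gives 1, but F = 0 — eliminated.
Only (b) survives; checking it on all 8 rows confirms it matches F.

b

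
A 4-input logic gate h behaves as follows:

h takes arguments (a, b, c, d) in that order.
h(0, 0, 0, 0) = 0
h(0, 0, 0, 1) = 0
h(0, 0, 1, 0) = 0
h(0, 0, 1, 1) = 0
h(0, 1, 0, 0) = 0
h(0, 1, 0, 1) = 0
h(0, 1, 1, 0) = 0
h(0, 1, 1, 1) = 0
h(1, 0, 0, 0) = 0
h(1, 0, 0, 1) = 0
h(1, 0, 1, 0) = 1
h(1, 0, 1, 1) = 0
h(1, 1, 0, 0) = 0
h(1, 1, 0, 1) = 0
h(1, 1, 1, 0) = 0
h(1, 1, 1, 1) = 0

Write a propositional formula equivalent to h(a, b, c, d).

h(a, b, c, d) = ((a & ~b) & c) & ~d

Only row (1,0,1,0) gives 1. That row's minterm a·¬b·c·¬d is h directly.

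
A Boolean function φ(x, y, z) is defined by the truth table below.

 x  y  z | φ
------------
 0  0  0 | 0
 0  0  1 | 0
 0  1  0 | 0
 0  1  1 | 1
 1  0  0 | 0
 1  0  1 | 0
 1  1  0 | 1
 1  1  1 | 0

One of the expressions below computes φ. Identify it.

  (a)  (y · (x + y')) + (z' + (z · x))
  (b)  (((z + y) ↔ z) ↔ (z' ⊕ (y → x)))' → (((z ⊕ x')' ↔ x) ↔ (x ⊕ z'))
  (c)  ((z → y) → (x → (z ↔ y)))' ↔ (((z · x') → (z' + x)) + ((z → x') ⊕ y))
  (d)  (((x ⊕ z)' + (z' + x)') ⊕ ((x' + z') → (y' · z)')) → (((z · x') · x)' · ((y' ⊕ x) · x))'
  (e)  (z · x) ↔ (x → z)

(a) disagrees with φ on (0,0,0) (formula → 1, table → 0); rule it out.
(b) disagrees with φ on (0,0,0) (formula → 1, table → 0); rule it out.
(d) disagrees with φ on (0,0,0) (formula → 1, table → 0); rule it out.
(e) disagrees with φ on (0,1,1) (formula → 0, table → 1); rule it out.
That leaves (c). Evaluating it on every row reproduces the table of φ exactly.

c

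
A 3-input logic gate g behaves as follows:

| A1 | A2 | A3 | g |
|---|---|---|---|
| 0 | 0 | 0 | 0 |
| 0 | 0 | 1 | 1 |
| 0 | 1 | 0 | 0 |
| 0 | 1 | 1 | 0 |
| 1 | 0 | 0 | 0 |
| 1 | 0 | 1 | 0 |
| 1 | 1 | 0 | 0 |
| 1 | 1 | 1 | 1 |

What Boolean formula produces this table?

g=1 on 2 inputs: (0,0,1), (1,1,1). Reading each as a conjunction of literals (¬A1·¬A2·A3, A1·A2·A3) and taking the OR gives the canonical DNF.

g(A1, A2, A3) = ((not A1 and not A2) and A3) or ((A1 and A2) and A3)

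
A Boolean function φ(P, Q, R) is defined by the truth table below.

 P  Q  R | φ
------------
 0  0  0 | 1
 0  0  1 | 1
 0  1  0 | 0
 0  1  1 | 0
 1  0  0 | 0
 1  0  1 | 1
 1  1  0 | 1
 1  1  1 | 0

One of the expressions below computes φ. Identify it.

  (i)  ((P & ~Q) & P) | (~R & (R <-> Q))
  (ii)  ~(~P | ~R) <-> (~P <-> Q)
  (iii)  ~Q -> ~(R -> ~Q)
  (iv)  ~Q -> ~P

ii

(i) disagrees with φ on (0,0,1) (formula → 0, table → 1); rule it out.
(iii) disagrees with φ on (0,0,0) (formula → 0, table → 1); rule it out.
(iv) disagrees with φ on (0,1,0) (formula → 1, table → 0); rule it out.
Only (ii) survives; checking it on all 8 rows confirms it matches φ.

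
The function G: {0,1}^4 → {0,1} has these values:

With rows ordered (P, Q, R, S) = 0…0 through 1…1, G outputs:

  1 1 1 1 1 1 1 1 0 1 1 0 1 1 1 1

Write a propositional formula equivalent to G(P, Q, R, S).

The 0-rows are (1,0,0,0), (1,0,1,1). Take each as a conjunction (P·¬Q·¬R·¬S, P·¬Q·R·S), form their disjunction, and complement — that gives a formula that is 1 everywhere G is.

G(P, Q, R, S) = ¬((((P ∧ ¬Q) ∧ ¬R) ∧ ¬S) ∨ (((P ∧ ¬Q) ∧ R) ∧ S))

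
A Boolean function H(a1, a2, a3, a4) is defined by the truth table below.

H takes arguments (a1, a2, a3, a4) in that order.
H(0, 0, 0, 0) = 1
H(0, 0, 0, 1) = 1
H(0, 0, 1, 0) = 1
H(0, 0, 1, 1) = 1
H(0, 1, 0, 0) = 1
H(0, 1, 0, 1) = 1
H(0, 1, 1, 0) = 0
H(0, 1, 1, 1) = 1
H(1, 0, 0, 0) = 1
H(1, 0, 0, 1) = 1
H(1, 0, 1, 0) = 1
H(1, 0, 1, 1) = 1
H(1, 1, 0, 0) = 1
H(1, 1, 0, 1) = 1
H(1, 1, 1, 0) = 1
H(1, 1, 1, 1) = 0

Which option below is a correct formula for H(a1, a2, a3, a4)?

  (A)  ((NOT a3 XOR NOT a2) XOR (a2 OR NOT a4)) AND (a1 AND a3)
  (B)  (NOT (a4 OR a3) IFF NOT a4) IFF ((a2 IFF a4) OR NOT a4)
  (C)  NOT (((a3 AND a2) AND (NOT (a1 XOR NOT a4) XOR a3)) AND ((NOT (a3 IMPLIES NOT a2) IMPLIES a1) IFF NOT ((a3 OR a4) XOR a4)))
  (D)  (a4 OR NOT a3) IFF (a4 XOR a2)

(A): at (0,0,0,0) it gives 0, but H = 1 — eliminated.
(B): at (0,0,0,1) it gives 0, but H = 1 — eliminated.
(D): at (0,0,0,0) it gives 0, but H = 1 — eliminated.
That leaves (C). Evaluating it on every row reproduces the table of H exactly.

C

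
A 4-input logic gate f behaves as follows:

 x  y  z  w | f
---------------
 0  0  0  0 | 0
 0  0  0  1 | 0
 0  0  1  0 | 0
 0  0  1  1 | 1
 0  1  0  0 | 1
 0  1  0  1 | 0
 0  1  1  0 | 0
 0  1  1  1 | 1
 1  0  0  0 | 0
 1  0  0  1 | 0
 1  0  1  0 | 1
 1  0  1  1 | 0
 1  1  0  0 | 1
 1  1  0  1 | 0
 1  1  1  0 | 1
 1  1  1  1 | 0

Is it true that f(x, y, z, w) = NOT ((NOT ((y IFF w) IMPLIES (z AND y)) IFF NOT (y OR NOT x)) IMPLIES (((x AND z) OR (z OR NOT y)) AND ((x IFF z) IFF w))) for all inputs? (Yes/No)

Yes

Evaluate NOT ((NOT ((y IFF w) IMPLIES (z AND y)) IFF NOT (y OR NOT x)) IMPLIES (((x AND z) OR (z OR NOT y)) AND ((x IFF z) IFF w))) on each row and compare to f:
  x=0, y=0, z=0, w=0: formula gives 0, f = 0 ✓
  x=0, y=0, z=0, w=1: formula gives 0, f = 0 ✓
  x=0, y=0, z=1, w=0: formula gives 0, f = 0 ✓
  x=0, y=0, z=1, w=1: formula gives 1, f = 1 ✓
  … (the remaining 12 rows also agree.)
No disagreement on any input; they are logically equivalent.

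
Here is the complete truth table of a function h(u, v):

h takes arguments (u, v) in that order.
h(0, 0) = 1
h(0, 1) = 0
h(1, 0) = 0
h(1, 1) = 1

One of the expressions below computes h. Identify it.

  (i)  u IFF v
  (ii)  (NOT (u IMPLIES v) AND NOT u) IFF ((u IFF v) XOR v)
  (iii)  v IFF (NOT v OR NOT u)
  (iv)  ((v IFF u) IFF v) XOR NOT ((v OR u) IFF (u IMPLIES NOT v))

i

(ii): at (0,0) it gives 0, but h = 1 — eliminated.
(iii): at (0,0) it gives 0, but h = 1 — eliminated.
(iv): at (1,0) it gives 1, but h = 0 — eliminated.
Only (i) survives; checking it on all 4 rows confirms it matches h.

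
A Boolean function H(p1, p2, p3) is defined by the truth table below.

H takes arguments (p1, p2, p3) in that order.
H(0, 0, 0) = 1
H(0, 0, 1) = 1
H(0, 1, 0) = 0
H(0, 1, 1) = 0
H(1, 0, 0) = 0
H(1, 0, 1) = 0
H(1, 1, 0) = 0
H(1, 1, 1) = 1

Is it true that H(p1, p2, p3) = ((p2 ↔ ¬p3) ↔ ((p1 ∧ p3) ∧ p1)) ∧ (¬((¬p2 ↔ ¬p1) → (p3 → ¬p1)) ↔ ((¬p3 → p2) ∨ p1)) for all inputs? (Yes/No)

No

Check the formula against H row by row:
  p1=0, p2=0, p3=0: formula gives 1, H = 1 ✓
  p1=0, p2=0, p3=1: formula gives 0, but H = 1 ✗
Row (0,0,1) is a counterexample, so the formula is not equivalent to H.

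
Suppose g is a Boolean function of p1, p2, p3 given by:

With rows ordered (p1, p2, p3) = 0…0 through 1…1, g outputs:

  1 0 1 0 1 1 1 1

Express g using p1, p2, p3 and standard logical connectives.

There are just 2 zero rows: (0,0,1), (0,1,1). Their minterms are ¬p1·¬p2·p3, ¬p1·p2·p3; the OR of those covers precisely the 0-outputs, and negating it yields g.

g(p1, p2, p3) = ¬(((¬p1 ∧ ¬p2) ∧ p3) ∨ ((¬p1 ∧ p2) ∧ p3))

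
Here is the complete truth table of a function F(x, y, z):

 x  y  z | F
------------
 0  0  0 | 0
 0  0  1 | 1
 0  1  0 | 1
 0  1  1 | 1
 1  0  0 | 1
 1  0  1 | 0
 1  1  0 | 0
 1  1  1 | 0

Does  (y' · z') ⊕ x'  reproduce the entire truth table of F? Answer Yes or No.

Yes

Test each input against both F and the formula:
  x=0, y=0, z=0: formula gives 0, F = 0 ✓
  x=0, y=0, z=1: formula gives 1, F = 1 ✓
  x=0, y=1, z=0: formula gives 1, F = 1 ✓
  x=0, y=1, z=1: formula gives 1, F = 1 ✓
  x=1, y=0, z=0: formula gives 1, F = 1 ✓
  … (the remaining 3 rows also agree.)
All 8 rows match — the expression computes F exactly.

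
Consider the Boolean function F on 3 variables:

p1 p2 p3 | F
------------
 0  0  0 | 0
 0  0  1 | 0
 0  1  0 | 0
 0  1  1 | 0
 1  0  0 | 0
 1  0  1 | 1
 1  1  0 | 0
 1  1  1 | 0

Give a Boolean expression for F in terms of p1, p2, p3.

Only row (1,0,1) gives 1. That row's minterm p1·¬p2·p3 is F directly.

F(p1, p2, p3) = (p1 and not p2) and p3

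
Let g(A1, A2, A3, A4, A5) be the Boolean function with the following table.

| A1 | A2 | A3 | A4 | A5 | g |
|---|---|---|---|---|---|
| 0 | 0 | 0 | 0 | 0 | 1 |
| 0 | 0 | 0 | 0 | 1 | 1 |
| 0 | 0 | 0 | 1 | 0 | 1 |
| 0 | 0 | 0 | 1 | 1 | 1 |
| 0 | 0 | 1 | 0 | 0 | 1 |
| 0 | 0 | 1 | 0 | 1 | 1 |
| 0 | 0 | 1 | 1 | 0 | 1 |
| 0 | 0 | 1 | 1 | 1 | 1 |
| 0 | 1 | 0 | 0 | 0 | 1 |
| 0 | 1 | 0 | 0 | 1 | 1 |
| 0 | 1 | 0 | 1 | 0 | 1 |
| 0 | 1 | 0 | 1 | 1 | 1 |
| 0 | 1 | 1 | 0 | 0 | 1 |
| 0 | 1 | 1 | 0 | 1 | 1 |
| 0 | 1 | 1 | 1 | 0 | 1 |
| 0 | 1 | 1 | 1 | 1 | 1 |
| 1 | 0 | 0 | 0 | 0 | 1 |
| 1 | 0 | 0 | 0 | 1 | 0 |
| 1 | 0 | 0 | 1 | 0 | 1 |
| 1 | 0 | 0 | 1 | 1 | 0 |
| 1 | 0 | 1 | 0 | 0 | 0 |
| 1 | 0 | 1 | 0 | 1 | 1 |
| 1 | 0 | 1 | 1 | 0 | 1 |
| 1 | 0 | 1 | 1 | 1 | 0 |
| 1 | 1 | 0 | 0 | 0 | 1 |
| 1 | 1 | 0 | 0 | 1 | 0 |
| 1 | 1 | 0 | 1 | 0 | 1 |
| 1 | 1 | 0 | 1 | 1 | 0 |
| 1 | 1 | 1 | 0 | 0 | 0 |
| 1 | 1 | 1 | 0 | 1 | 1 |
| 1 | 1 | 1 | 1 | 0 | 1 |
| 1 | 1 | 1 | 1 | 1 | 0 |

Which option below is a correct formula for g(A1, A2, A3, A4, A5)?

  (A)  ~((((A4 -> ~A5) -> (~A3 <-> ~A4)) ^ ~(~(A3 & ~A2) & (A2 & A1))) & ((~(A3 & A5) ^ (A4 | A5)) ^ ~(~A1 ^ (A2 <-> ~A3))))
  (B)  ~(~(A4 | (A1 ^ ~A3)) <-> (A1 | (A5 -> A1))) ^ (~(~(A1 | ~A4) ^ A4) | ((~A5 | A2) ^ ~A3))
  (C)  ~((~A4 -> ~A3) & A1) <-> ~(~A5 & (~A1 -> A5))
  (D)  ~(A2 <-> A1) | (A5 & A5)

(A) disagrees with g on (0,1,0,1,0) (formula → 0, table → 1); rule it out.
(B) disagrees with g on (0,0,0,0,0) (formula → 0, table → 1); rule it out.
(D) disagrees with g on (0,0,0,0,0) (formula → 0, table → 1); rule it out.
Only (C) survives; checking it on all 32 rows confirms it matches g.

C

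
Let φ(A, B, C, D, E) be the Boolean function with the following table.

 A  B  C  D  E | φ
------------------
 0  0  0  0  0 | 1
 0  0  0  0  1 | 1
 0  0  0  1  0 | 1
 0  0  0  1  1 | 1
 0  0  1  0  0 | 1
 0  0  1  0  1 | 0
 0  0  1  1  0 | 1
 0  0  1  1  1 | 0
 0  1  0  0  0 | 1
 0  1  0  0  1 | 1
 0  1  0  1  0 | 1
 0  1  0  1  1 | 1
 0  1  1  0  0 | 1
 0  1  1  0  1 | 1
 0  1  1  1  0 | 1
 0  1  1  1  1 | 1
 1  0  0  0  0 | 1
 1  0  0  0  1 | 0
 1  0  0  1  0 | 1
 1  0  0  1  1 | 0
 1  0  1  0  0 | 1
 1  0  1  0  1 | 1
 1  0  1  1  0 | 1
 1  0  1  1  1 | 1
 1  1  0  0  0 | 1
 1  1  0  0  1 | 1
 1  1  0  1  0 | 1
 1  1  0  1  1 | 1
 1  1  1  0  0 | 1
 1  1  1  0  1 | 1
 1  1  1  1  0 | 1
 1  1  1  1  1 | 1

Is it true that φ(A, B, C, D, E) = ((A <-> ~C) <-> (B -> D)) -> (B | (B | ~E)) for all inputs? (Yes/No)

Evaluate ((A <-> ~C) <-> (B -> D)) -> (B | (B | ~E)) on each row and compare to φ:
  A=0, B=0, C=0, D=0, E=0: formula gives 1, φ = 1 ✓
  A=0, B=0, C=0, D=0, E=1: formula gives 1, φ = 1 ✓
  A=0, B=0, C=0, D=1, E=0: formula gives 1, φ = 1 ✓
  A=0, B=0, C=0, D=1, E=1: formula gives 1, φ = 1 ✓
  … (the remaining 28 rows also agree.)
No disagreement on any input; they are logically equivalent.

Yes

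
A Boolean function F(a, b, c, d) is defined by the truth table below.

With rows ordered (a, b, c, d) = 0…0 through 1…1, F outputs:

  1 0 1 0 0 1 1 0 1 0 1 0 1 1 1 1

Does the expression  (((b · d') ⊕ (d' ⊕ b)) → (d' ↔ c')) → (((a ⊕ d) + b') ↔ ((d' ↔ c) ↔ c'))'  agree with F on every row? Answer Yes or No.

Test each input against both F and the formula:
  a=0, b=0, c=0, d=0: formula gives 1, F = 1 ✓
  a=0, b=0, c=0, d=1: formula gives 0, F = 0 ✓
  a=0, b=0, c=1, d=0: formula gives 1, F = 1 ✓
  a=0, b=0, c=1, d=1: formula gives 0, F = 0 ✓
  … (the remaining 12 rows also agree.)
No disagreement on any input; they are logically equivalent.

Yes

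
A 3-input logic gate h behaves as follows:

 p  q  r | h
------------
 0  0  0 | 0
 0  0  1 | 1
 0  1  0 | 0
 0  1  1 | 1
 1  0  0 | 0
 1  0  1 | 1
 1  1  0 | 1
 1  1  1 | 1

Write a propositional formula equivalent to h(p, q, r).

h(p, q, r) = ¬((((¬p ∧ ¬q) ∧ ¬r) ∨ ((¬p ∧ q) ∧ ¬r)) ∨ ((p ∧ ¬q) ∧ ¬r))

There are just 3 zero rows: (0,0,0), (0,1,0), (1,0,0). Their minterms are ¬p·¬q·¬r, ¬p·q·¬r, p·¬q·¬r; the OR of those covers precisely the 0-outputs, and negating it yields h.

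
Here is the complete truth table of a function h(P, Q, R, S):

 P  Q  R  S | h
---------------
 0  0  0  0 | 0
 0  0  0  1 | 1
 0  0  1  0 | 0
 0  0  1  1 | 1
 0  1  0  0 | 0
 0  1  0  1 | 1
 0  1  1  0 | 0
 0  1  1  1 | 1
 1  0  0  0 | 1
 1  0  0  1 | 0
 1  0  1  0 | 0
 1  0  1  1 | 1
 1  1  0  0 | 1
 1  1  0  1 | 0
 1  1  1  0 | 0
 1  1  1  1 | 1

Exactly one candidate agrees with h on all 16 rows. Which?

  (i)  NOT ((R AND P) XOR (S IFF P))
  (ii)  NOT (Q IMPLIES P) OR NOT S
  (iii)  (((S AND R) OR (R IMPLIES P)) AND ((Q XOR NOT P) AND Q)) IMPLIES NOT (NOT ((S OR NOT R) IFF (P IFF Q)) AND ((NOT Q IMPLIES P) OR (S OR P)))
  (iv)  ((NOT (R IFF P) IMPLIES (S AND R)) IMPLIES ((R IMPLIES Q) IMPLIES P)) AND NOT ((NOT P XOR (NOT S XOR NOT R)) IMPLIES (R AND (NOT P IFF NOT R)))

(ii) disagrees with h on (0,0,0,0) (formula → 1, table → 0); rule it out.
(iii) disagrees with h on (0,0,0,0) (formula → 1, table → 0); rule it out.
(iv) disagrees with h on (0,0,0,1) (formula → 0, table → 1); rule it out.
Only (i) survives; checking it on all 16 rows confirms it matches h.

i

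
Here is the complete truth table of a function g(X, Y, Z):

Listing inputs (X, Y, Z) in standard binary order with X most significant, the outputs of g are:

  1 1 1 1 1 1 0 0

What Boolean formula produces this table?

g(X, Y, Z) = ~(((X & Y) & ~Z) | ((X & Y) & Z))

There are just 2 zero rows: (1,1,0), (1,1,1). Their minterms are X·Y·¬Z, X·Y·Z; the OR of those covers precisely the 0-outputs, and negating it yields g.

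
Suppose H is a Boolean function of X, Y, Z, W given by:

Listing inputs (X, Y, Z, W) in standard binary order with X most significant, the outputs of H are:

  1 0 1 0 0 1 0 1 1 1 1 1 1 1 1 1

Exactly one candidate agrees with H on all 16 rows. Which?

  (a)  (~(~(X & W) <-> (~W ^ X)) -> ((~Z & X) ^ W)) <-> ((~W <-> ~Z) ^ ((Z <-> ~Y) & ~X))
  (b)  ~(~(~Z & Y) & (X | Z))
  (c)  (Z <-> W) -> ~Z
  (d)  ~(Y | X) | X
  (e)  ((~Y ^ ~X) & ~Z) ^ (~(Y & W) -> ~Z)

(b): at (0,0,0,1) it gives 1, but H = 0 — eliminated.
(c): at (0,0,0,1) it gives 1, but H = 0 — eliminated.
(d): at (0,0,0,1) it gives 1, but H = 0 — eliminated.
(e): at (0,0,0,1) it gives 1, but H = 0 — eliminated.
Only (a) survives; checking it on all 16 rows confirms it matches H.

a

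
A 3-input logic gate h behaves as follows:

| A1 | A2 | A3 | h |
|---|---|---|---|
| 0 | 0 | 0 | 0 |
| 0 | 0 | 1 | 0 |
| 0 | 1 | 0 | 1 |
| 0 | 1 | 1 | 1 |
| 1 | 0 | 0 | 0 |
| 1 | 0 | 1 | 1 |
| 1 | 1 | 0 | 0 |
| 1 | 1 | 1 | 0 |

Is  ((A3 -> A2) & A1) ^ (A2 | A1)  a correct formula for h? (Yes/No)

Yes

Check the formula against h row by row:
  A1=0, A2=0, A3=0: formula gives 0, h = 0 ✓
  A1=0, A2=0, A3=1: formula gives 0, h = 0 ✓
  A1=0, A2=1, A3=0: formula gives 1, h = 1 ✓
  A1=0, A2=1, A3=1: formula gives 1, h = 1 ✓
  A1=1, A2=0, A3=0: formula gives 0, h = 0 ✓
  … (the remaining 3 rows also agree.)
All 8 rows match — the expression computes h exactly.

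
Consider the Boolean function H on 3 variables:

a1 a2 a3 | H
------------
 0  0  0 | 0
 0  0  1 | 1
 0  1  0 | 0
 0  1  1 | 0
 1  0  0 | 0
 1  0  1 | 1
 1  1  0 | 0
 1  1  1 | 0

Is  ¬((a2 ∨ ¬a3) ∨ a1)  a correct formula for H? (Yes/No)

Check the formula against H row by row:
  a1=0, a2=0, a3=0: formula gives 0, H = 0 ✓
  a1=0, a2=0, a3=1: formula gives 1, H = 1 ✓
  a1=0, a2=1, a3=0: formula gives 0, H = 0 ✓
  a1=0, a2=1, a3=1: formula gives 0, H = 0 ✓
  a1=1, a2=0, a3=0: formula gives 0, H = 0 ✓
  a1=1, a2=0, a3=1: formula gives 0, but H = 1 ✗
Since they disagree at (1,0,1), the expression is not a correct formula for H.

No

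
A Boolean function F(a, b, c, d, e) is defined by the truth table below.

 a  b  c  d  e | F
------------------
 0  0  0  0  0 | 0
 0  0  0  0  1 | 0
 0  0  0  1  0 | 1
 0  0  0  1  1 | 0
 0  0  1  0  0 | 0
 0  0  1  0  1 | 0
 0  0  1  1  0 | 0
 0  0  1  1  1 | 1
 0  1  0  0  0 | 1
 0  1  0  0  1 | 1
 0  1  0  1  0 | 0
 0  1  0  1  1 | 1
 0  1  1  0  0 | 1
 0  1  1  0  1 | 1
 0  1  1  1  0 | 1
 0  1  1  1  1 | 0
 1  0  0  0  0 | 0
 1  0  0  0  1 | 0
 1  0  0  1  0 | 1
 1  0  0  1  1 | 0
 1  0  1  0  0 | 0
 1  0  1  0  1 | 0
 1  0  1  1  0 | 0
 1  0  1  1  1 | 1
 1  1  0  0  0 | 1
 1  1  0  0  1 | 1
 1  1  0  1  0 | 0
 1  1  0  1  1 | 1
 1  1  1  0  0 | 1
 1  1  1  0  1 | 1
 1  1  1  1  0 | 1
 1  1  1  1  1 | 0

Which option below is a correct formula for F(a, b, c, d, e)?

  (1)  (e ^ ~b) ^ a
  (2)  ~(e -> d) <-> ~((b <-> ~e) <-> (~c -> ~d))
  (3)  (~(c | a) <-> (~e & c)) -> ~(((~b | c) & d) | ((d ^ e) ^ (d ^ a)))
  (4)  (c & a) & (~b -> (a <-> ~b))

2

(1) fails at (0,0,0,0,0): the formula yields 1, F is 0.
(3) fails at (0,0,0,0,0): the formula yields 1, F is 0.
(4) fails at (0,0,0,1,0): the formula yields 0, F is 1.
That leaves (2). Evaluating it on every row reproduces the table of F exactly.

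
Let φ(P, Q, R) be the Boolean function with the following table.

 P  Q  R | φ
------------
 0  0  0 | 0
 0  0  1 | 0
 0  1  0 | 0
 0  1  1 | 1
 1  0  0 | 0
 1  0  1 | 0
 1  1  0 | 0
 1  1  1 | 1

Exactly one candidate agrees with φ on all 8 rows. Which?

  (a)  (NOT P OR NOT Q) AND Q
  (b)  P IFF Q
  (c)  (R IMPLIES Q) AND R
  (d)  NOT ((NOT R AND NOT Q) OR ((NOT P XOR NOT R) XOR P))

c

(a): at (0,1,0) it gives 1, but φ = 0 — eliminated.
(b): at (0,0,0) it gives 1, but φ = 0 — eliminated.
(d): at (0,1,0) it gives 1, but φ = 0 — eliminated.
Only (c) survives; checking it on all 8 rows confirms it matches φ.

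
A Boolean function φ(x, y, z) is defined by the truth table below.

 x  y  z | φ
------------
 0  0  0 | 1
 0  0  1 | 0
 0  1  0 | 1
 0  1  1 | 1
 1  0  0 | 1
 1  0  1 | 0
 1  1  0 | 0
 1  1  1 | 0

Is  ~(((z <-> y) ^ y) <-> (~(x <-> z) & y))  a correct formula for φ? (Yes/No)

Check the formula against φ row by row:
  x=0, y=0, z=0: formula gives 1, φ = 1 ✓
  x=0, y=0, z=1: formula gives 0, φ = 0 ✓
  x=0, y=1, z=0: formula gives 1, φ = 1 ✓
  x=0, y=1, z=1: formula gives 1, φ = 1 ✓
  x=1, y=0, z=0: formula gives 1, φ = 1 ✓
  … (the remaining 3 rows also agree.)
All 8 rows match — the expression computes φ exactly.

Yes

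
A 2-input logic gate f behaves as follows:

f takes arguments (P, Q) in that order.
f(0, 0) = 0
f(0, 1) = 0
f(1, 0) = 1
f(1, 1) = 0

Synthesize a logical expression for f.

f(P, Q) = P and not Q

1 only at (1,0): P AND NOT Q.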